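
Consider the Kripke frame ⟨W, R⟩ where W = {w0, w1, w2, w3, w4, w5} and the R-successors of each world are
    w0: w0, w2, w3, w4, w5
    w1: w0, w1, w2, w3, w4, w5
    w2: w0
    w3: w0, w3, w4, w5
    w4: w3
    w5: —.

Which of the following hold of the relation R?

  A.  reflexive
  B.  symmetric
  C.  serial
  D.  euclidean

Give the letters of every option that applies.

none

(A) not reflexive: not w2 R w2.
(B) not symmetric: w0 R w4 but not w4 R w0.
(C) not serial: w5 has no R-successor.
(D) not euclidean: w0 R w2 and w0 R w3 but not w2 R w3.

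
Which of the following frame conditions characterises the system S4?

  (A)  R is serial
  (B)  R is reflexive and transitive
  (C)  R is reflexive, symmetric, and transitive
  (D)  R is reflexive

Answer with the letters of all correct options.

B

(A) this class determines D, not S4.
(B) S4 is sound and complete for exactly this class.
(C) this class determines S5, not S4.
(D) this class determines T (= KT), not S4.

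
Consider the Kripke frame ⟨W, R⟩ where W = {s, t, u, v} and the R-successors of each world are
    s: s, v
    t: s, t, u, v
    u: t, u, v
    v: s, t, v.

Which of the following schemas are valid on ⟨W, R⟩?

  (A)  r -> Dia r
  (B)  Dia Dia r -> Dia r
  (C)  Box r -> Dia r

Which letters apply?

R is reflexive: each world relates to itself.
R is not transitive: s R v and v R t but not s R t.
R is serial: every world has an R-successor.
(A) r -> Dia r (the dual of axiom T) characterises the reflexive frames. R is reflexive — valid.
(B) Dia Dia r -> Dia r (the dual of axiom 4) characterises the transitive frames. R is not transitive — not valid.
(C) Box r -> Dia r (axiom D) characterises the serial frames. R is serial — valid.

A, C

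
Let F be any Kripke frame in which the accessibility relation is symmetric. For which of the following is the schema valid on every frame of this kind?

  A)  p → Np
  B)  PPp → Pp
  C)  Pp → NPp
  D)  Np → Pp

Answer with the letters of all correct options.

(A) p → Np is equivalent to ◇p→p; it holds exactly when R ⊆ identity. Such an R need not be a subset of the identity — not valid.
(B) PPp → Pp (the dual of axiom 4) characterises the transitive frames. Such an R need not be transitive — not valid.
(C) Pp → NPp is axiom 5, which corresponds to the euclidean property. Such an R need not be euclidean — not valid.
(D) Np → Pp is axiom D, which corresponds to seriality. Such an R need not be serial — not valid.

none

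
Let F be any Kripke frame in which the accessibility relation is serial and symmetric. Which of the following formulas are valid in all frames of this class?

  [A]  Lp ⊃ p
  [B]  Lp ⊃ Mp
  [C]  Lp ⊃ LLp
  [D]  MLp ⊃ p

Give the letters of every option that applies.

(A) Lp ⊃ p is axiom T; it is valid on a frame exactly when R is reflexive. Such an R need not be reflexive, so not valid.
(B) Lp ⊃ Mp (axiom D) characterises the serial frames. Every such R is serial — valid.
(C) Lp ⊃ LLp is axiom 4; it is valid on a frame exactly when R is transitive. Such an R need not be transitive, so not valid.
(D) MLp ⊃ p (the dual of axiom B) characterises the symmetric frames. Every such R is symmetric — valid.

B, D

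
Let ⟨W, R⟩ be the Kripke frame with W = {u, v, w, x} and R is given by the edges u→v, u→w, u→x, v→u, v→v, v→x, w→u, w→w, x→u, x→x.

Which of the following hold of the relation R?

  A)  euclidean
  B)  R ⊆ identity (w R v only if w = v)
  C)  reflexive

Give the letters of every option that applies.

none

(A) not euclidean: u R v and u R w but not v R w.
(B) not ⊆ identity: u R v with u ≠ v.
(C) not reflexive: not u R u.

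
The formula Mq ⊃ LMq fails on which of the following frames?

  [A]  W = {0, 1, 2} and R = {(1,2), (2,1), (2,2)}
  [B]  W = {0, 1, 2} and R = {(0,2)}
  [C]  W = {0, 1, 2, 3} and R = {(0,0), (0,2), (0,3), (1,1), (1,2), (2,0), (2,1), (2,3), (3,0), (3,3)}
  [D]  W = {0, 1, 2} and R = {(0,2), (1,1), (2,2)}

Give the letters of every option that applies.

The schema Mq ⊃ LMq is axiom 5; it is valid on a frame iff R is euclidean.
(A) R is not euclidean (2 R 1 and 2 R 1 but not 1 R 1), so the schema fails here.
(B) R is not euclidean (0 R 2 and 0 R 2 but not 2 R 2), so the schema fails here.
(C) R is not euclidean (0 R 3 and 0 R 2 but not 3 R 2), so the schema fails here.
(D) R is euclidean (any two R-successors of the same world are R-related), so the schema is valid here.

A, B, C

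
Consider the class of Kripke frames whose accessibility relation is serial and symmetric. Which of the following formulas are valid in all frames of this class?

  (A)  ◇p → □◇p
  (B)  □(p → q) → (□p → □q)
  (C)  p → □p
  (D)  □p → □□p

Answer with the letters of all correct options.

(A) ◇p → □◇p is axiom 5, which corresponds to the euclidean property. Such an R need not be euclidean — not valid.
(B) this is just K, valid on every normal frame.
(C) p → □p is valid only on frames where every R-edge is a self-loop. Such an R need not be a subset of the identity — not valid.
(D) □p → □□p is axiom 4; it is valid on a frame exactly when R is transitive. Such an R need not be transitive, so not valid.

B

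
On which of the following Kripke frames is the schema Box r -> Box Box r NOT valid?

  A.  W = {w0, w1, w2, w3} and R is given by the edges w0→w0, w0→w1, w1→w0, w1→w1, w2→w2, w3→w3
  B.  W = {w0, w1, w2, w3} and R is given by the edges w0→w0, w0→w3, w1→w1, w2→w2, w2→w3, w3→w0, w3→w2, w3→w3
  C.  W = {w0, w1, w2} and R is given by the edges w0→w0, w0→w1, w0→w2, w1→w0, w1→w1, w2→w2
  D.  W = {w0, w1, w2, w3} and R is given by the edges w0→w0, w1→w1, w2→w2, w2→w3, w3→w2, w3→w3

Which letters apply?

The schema Box r -> Box Box r is axiom 4; it is valid on a frame iff R is transitive.
(A) R is transitive (R is closed under composition), so the schema is valid here.
(B) R is not transitive (w0 R w3 and w3 R w2 but not w0 R w2), so the schema fails here.
(C) R is not transitive (w1 R w0 and w0 R w2 but not w1 R w2), so the schema fails here.
(D) R is transitive (R is closed under composition), so the schema is valid here.

B, C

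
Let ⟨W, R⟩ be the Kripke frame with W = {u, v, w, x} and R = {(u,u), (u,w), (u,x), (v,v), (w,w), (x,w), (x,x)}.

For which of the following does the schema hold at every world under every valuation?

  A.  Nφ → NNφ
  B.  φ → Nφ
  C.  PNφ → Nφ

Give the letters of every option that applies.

A

R is transitive: R is closed under composition.
R is not euclidean: u R w and u R u but not w R u.
R is not a subset of the identity: u R w with u ≠ w.
(A) Nφ → NNφ is axiom 4, which corresponds to transitivity. R is transitive — valid.
(B) φ → Nφ is valid only on frames where every R-edge is a self-loop. Here R ⊄ identity — not valid.
(C) PNφ → Nφ is the dual of axiom 5, which corresponds to the euclidean property. R is not euclidean — not valid.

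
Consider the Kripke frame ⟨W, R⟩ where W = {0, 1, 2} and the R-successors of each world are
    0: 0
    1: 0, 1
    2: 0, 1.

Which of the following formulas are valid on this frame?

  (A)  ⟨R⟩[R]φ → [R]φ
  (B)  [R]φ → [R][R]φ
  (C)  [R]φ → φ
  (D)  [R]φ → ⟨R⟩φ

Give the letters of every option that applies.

R is not reflexive: not 2 R 2.
R is transitive: R is closed under composition.
R is not euclidean: 1 R 0 and 1 R 1 but not 0 R 1.
R is serial: every world has an R-successor.
(A) ⟨R⟩[R]φ → [R]φ is the dual of axiom 5, which corresponds to the euclidean property. R is not euclidean — not valid.
(B) axiom 4: valid iff R is transitive. R is transitive — valid.
(C) [R]φ → φ (axiom T) characterises the reflexive frames. R is not reflexive — not valid.
(D) [R]φ → ⟨R⟩φ (axiom D) characterises the serial frames. R is serial — valid.

B, D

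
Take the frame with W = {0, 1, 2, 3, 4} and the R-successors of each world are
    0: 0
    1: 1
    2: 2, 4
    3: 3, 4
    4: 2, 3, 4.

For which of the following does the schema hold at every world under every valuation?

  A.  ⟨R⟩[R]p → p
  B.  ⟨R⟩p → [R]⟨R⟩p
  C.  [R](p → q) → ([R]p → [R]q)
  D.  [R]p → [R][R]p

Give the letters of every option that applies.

R is symmetric: every R-edge is matched by its reverse.
R is not transitive: 2 R 4 and 4 R 3 but not 2 R 3.
R is not euclidean: 4 R 2 and 4 R 3 but not 2 R 3.
(A) ⟨R⟩[R]p → p is the dual of axiom B, which corresponds to symmetry. R is symmetric — valid.
(B) ⟨R⟩p → [R]⟨R⟩p is axiom 5, which corresponds to the euclidean property. R is not euclidean — not valid.
(C) [R](p → q) → ([R]p → [R]q) is the K axiom; it holds on all frames — valid.
(D) [R]p → [R][R]p is axiom 4, which corresponds to transitivity. R is not transitive — not valid.

A, C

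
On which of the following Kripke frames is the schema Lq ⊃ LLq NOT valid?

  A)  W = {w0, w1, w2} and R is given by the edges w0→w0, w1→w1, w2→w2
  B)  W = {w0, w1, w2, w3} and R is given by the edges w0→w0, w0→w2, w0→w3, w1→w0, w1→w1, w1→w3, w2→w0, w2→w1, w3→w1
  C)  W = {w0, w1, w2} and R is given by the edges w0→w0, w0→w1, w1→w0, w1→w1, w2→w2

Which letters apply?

B

The schema Lq ⊃ LLq is axiom 4; it is valid on a frame iff R is transitive.
(A) R is transitive (R is closed under composition), so the schema is valid here.
(B) R is not transitive (w0 R w2 and w2 R w1 but not w0 R w1), so the schema fails here.
(C) R is transitive (R is closed under composition), so the schema is valid here.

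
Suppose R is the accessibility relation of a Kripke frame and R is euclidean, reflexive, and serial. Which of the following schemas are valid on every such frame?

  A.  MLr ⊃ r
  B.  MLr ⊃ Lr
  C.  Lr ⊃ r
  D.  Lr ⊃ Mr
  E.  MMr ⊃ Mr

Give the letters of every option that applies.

A relation that is euclidean, reflexive, and serial is also symmetric and transitive.
(A) MLr ⊃ r (the dual of axiom B) characterises the symmetric frames. Every such R is symmetric — valid.
(B) MLr ⊃ Lr is the dual of axiom 5; it is valid on a frame exactly when R is euclidean. Every such R is euclidean, so valid.
(C) Lr ⊃ r is axiom T; it is valid on a frame exactly when R is reflexive. Every such R is reflexive, so valid.
(D) Lr ⊃ Mr (axiom D) characterises the serial frames. Every such R is serial — valid.
(E) MMr ⊃ Mr is the dual of axiom 4; it is valid on a frame exactly when R is transitive. Every such R is transitive, so valid.

A, B, C, D, E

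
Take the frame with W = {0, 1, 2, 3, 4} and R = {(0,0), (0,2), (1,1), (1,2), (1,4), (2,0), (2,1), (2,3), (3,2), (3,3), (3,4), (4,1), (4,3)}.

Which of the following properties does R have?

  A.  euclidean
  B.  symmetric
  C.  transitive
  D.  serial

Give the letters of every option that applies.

B, D

(A) not euclidean: 1 R 2 and 1 R 4 but not 2 R 4.
(B) symmetric: every R-edge is matched by its reverse.
(C) not transitive: 0 R 2 and 2 R 1 but not 0 R 1.
(D) serial: every world has an R-successor.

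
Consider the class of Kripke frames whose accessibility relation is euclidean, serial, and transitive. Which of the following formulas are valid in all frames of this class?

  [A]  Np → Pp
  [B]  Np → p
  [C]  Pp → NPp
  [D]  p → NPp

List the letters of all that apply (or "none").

(A) axiom D: valid iff R is serial. Every such R is serial — valid.
(B) Np → p is axiom T; it is valid on a frame exactly when R is reflexive. Such an R need not be reflexive, so not valid.
(C) axiom 5: valid iff R is euclidean. Every such R is euclidean — valid.
(D) p → NPp (axiom B) characterises the symmetric frames. Such an R need not be symmetric — not valid.

A, C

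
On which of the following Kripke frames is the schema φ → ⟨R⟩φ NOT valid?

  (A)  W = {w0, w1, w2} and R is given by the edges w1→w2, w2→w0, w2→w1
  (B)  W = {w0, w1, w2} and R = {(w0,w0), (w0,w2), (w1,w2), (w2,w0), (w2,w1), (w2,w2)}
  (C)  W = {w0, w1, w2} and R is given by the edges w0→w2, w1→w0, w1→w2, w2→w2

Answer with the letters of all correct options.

The schema φ → ⟨R⟩φ is the dual of axiom T; it is valid on a frame iff R is reflexive.
(A) R is not reflexive (not w0 R w0), so the schema fails here.
(B) R is not reflexive (not w1 R w1), so the schema fails here.
(C) R is not reflexive (not w0 R w0), so the schema fails here.

A, B, C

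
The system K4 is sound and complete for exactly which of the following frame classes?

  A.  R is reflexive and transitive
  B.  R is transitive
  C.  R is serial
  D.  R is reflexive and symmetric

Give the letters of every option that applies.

(A) this class determines S4, not K4.
(B) K4 is sound and complete for exactly this class.
(C) this class determines D, not K4.
(D) this class determines B (= KTB), not K4.

B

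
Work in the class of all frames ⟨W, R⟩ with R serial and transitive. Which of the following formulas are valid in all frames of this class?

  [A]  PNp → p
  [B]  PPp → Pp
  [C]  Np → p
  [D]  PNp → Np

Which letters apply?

B

(A) PNp → p (the dual of axiom B) characterises the symmetric frames. Such an R need not be symmetric — not valid.
(B) PPp → Pp is the dual of axiom 4, which corresponds to transitivity. Every such R is transitive — valid.
(C) Np → p (axiom T) characterises the reflexive frames. Such an R need not be reflexive — not valid.
(D) PNp → Np is the dual of axiom 5; it is valid on a frame exactly when R is euclidean. Such an R need not be euclidean, so not valid.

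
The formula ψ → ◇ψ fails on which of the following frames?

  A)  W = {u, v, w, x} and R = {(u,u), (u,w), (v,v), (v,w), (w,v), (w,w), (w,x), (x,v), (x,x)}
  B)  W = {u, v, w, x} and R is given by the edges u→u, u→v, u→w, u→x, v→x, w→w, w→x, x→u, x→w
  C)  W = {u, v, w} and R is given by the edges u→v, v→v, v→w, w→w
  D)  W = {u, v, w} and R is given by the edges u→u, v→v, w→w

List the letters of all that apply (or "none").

The schema ψ → ◇ψ is the dual of axiom T; it is valid on a frame iff R is reflexive.
(A) R is reflexive (each world relates to itself), so the schema is valid here.
(B) R is not reflexive (not v R v), so the schema fails here.
(C) R is not reflexive (not u R u), so the schema fails here.
(D) R is reflexive (each world relates to itself), so the schema is valid here.

B, C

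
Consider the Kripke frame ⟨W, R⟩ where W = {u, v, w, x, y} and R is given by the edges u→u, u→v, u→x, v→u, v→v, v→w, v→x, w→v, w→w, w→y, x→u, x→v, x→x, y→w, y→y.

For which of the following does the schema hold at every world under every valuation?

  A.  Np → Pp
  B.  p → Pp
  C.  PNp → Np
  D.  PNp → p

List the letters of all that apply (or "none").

R is reflexive: each world relates to itself.
R is symmetric: every R-edge is matched by its reverse.
R is not euclidean: v R u and v R w but not u R w.
R is serial: every world has an R-successor.
(A) axiom D: valid iff R is serial. R is serial — valid.
(B) p → Pp is the dual of axiom T, which corresponds to reflexivity. R is reflexive — valid.
(C) PNp → Np is the dual of axiom 5, which corresponds to the euclidean property. R is not euclidean — not valid.
(D) PNp → p is the dual of axiom B, which corresponds to symmetry. R is symmetric — valid.

A, B, D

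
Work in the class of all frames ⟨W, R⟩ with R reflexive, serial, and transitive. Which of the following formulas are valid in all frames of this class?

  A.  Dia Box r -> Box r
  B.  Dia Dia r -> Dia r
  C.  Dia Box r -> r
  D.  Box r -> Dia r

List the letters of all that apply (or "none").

(A) Dia Box r -> Box r is the dual of axiom 5; it is valid on a frame exactly when R is euclidean. Such an R need not be euclidean, so not valid.
(B) the dual of axiom 4: valid iff R is transitive. Every such R is transitive — valid.
(C) Dia Box r -> r is the dual of axiom B; it is valid on a frame exactly when R is symmetric. Such an R need not be symmetric, so not valid.
(D) Box r -> Dia r (axiom D) characterises the serial frames. Every such R is serial — valid.

B, D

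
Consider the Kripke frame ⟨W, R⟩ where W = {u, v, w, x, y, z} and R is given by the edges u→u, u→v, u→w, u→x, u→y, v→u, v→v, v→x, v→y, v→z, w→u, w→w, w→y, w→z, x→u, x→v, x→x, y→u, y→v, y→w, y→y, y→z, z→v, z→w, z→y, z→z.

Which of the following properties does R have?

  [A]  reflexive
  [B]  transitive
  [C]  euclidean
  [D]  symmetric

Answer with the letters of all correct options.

(A) reflexive: each world relates to itself.
(B) not transitive: u R v and v R z but not u R z.
(C) not euclidean: u R v and u R w but not v R w.
(D) symmetric: every R-edge is matched by its reverse.

A, D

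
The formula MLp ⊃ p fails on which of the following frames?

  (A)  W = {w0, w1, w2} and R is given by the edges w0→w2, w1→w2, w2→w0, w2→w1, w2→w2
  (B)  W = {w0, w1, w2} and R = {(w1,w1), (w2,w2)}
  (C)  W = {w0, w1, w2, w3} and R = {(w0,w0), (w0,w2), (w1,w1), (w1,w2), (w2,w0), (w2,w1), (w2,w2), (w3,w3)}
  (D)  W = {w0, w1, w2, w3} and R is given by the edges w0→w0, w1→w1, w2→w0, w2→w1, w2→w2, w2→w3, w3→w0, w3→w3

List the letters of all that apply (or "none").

The schema MLp ⊃ p is the dual of axiom B; it is valid on a frame iff R is symmetric.
(A) R is symmetric (every R-edge is matched by its reverse), so the schema is valid here.
(B) R is symmetric (every R-edge is matched by its reverse), so the schema is valid here.
(C) R is symmetric (every R-edge is matched by its reverse), so the schema is valid here.
(D) R is not symmetric (w2 R w0 but not w0 R w2), so the schema fails here.

D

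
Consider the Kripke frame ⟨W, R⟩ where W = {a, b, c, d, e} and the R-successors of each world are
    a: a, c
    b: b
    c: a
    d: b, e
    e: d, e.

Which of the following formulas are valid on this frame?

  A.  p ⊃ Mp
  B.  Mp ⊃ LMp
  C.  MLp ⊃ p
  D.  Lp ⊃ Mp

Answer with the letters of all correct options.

R is not reflexive: not c R c.
R is not symmetric: d R b but not b R d.
R is not euclidean: d R b and d R e but not b R e.
R is serial: every world has an R-successor.
(A) p ⊃ Mp (the dual of axiom T) characterises the reflexive frames. R is not reflexive — not valid.
(B) Mp ⊃ LMp (axiom 5) characterises the euclidean frames. R is not euclidean — not valid.
(C) MLp ⊃ p (the dual of axiom B) characterises the symmetric frames. R is not symmetric — not valid.
(D) axiom D: valid iff R is serial. R is serial — valid.

D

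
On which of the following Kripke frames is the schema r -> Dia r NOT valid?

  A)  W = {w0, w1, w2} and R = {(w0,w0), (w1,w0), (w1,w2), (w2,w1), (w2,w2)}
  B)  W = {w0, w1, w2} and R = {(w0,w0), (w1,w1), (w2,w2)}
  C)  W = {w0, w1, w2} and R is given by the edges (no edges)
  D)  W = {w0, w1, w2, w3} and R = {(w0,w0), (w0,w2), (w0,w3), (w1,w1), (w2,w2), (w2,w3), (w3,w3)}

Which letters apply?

The schema r -> Dia r is the dual of axiom T; it is valid on a frame iff R is reflexive.
(A) R is not reflexive (not w1 R w1), so the schema fails here.
(B) R is reflexive (each world relates to itself), so the schema is valid here.
(C) R is not reflexive (not w0 R w0), so the schema fails here.
(D) R is reflexive (each world relates to itself), so the schema is valid here.

A, C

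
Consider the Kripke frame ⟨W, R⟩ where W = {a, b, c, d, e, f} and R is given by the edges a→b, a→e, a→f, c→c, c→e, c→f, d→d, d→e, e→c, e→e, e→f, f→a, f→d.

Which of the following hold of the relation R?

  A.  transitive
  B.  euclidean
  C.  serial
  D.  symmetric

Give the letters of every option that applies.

none

(A) not transitive: a R e and e R c but not a R c.
(B) not euclidean: a R b and a R e but not b R e.
(C) not serial: b has no R-successor.
(D) not symmetric: a R b but not b R a.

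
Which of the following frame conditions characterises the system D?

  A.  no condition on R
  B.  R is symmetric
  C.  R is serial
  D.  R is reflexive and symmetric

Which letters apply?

(A) this class determines K, not D.
(B) this class determines KB, not D.
(C) D is sound and complete for exactly this class.
(D) this class determines B (= KTB), not D.

C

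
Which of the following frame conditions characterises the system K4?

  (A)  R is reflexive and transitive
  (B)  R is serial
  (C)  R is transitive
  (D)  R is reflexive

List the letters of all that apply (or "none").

C

(A) this class determines S4, not K4.
(B) this class determines D, not K4.
(C) K4 is sound and complete for exactly this class.
(D) this class determines T (= KT), not K4.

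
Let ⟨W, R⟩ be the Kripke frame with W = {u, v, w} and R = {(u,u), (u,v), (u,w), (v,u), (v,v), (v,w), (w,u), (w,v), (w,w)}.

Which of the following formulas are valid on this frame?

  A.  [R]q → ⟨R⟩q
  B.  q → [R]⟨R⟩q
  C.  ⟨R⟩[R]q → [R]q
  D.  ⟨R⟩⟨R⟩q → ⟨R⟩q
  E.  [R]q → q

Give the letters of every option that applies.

R is reflexive: each world relates to itself.
R is symmetric: every R-edge is matched by its reverse.
R is transitive: R is closed under composition.
R is euclidean: any two R-successors of the same world are R-related.
R is serial: every world has an R-successor.
(A) [R]q → ⟨R⟩q is axiom D, which corresponds to seriality. R is serial — valid.
(B) axiom B: valid iff R is symmetric. R is symmetric — valid.
(C) ⟨R⟩[R]q → [R]q is the dual of axiom 5, which corresponds to the euclidean property. R is euclidean — valid.
(D) ⟨R⟩⟨R⟩q → ⟨R⟩q (the dual of axiom 4) characterises the transitive frames. R is transitive — valid.
(E) [R]q → q (axiom T) characterises the reflexive frames. R is reflexive — valid.

A, B, C, D, E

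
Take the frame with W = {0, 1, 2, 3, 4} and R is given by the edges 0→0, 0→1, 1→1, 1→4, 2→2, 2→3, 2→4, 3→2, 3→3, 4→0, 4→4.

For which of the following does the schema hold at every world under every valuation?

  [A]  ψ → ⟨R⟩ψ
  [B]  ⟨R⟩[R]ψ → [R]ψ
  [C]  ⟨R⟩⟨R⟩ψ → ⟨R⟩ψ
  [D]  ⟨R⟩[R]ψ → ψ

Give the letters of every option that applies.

A

R is reflexive: each world relates to itself.
R is not symmetric: 0 R 1 but not 1 R 0.
R is not transitive: 0 R 1 and 1 R 4 but not 0 R 4.
R is not euclidean: 0 R 1 and 0 R 0 but not 1 R 0.
(A) the dual of axiom T: valid iff R is reflexive. R is reflexive — valid.
(B) the dual of axiom 5: valid iff R is euclidean. R is not euclidean — not valid.
(C) ⟨R⟩⟨R⟩ψ → ⟨R⟩ψ is the dual of axiom 4, which corresponds to transitivity. R is not transitive — not valid.
(D) ⟨R⟩[R]ψ → ψ is the dual of axiom B; it is valid on a frame exactly when R is symmetric. R is not symmetric, so not valid.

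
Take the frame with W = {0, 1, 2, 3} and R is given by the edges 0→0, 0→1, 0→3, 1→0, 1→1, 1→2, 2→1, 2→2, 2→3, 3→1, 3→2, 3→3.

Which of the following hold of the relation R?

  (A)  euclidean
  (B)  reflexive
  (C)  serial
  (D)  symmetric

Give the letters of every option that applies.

(A) not euclidean: 0 R 1 and 0 R 3 but not 1 R 3.
(B) reflexive: each world relates to itself.
(C) serial: every world has an R-successor.
(D) not symmetric: 0 R 3 but not 3 R 0.

B, C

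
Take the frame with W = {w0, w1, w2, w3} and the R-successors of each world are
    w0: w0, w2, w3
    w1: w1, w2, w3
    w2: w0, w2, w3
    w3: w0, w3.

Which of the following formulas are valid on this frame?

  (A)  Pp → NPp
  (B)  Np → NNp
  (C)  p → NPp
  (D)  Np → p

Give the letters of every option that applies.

D

R is reflexive: each world relates to itself.
R is not symmetric: w1 R w2 but not w2 R w1.
R is not transitive: w1 R w2 and w2 R w0 but not w1 R w0.
R is not euclidean: w0 R w3 and w0 R w2 but not w3 R w2.
(A) axiom 5: valid iff R is euclidean. R is not euclidean — not valid.
(B) Np → NNp (axiom 4) characterises the transitive frames. R is not transitive — not valid.
(C) p → NPp (axiom B) characterises the symmetric frames. R is not symmetric — not valid.
(D) Np → p is axiom T; it is valid on a frame exactly when R is reflexive. R is reflexive, so valid.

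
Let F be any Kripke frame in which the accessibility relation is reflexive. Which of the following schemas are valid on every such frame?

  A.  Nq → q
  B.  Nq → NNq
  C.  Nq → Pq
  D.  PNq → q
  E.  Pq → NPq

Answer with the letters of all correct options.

A, C

A reflexive relation is serial.
(A) Nq → q is axiom T; it is valid on a frame exactly when R is reflexive. Every such R is reflexive, so valid.
(B) Nq → NNq is axiom 4; it is valid on a frame exactly when R is transitive. Such an R need not be transitive, so not valid.
(C) Nq → Pq is axiom D, which corresponds to seriality. Every such R is serial — valid.
(D) PNq → q (the dual of axiom B) characterises the symmetric frames. Such an R need not be symmetric — not valid.
(E) axiom 5: valid iff R is euclidean. Such an R need not be euclidean — not valid.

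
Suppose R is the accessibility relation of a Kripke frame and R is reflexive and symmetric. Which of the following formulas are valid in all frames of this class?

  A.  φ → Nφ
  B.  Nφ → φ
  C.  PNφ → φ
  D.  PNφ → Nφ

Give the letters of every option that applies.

Reflexive relations are serial.
(A) φ → Nφ is valid only on frames where every R-edge is a self-loop. Such an R need not be a subset of the identity — not valid.
(B) Nφ → φ (axiom T) characterises the reflexive frames. Every such R is reflexive — valid.
(C) PNφ → φ (the dual of axiom B) characterises the symmetric frames. Every such R is symmetric — valid.
(D) PNφ → Nφ (the dual of axiom 5) characterises the euclidean frames. Such an R need not be euclidean — not valid.

B, C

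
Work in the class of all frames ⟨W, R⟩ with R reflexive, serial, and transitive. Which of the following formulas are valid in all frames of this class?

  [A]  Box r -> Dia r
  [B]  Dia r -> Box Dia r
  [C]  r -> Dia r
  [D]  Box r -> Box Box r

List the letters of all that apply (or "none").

A, C, D

(A) Box r -> Dia r (axiom D) characterises the serial frames. Every such R is serial — valid.
(B) axiom 5: valid iff R is euclidean. Such an R need not be euclidean — not valid.
(C) the dual of axiom T: valid iff R is reflexive. Every such R is reflexive — valid.
(D) axiom 4: valid iff R is transitive. Every such R is transitive — valid.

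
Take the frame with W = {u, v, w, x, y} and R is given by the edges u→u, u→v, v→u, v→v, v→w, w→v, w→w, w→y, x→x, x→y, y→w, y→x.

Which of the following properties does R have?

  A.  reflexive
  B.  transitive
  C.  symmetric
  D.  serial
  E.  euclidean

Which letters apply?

(A) not reflexive: not y R y.
(B) not transitive: u R v and v R w but not u R w.
(C) symmetric: every R-edge is matched by its reverse.
(D) serial: every world has an R-successor.
(E) not euclidean: v R u and v R w but not u R w.

C, D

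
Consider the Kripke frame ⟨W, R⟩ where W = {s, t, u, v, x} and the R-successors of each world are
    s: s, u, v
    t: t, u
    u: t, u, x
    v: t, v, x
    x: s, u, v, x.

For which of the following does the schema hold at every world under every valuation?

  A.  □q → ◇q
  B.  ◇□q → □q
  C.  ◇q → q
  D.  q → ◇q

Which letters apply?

A, D

R is reflexive: each world relates to itself.
R is not euclidean: s R u and s R s but not u R s.
R is serial: every world has an R-successor.
R is not a subset of the identity: s R u with s ≠ u.
(A) □q → ◇q is axiom D, which corresponds to seriality. R is serial — valid.
(B) the dual of axiom 5: valid iff R is euclidean. R is not euclidean — not valid.
(C) ◇q → q (the converse of T) corresponds to R being a subset of the identity. Here R ⊄ identity, so not valid.
(D) q → ◇q is the dual of axiom T, which corresponds to reflexivity. R is reflexive — valid.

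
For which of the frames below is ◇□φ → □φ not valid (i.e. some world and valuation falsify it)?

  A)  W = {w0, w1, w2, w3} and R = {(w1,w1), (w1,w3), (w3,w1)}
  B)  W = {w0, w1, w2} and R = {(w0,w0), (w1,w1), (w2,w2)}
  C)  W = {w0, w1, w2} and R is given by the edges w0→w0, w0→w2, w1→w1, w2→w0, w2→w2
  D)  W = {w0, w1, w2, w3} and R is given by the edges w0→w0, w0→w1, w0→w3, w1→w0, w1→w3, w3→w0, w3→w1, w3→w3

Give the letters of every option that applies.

The schema ◇□φ → □φ is the dual of axiom 5; it is valid on a frame iff R is euclidean.
(A) R is not euclidean (w1 R w3 and w1 R w3 but not w3 R w3), so the schema fails here.
(B) R is euclidean (any two R-successors of the same world are R-related), so the schema is valid here.
(C) R is euclidean (any two R-successors of the same world are R-related), so the schema is valid here.
(D) R is not euclidean (w0 R w1 and w0 R w1 but not w1 R w1), so the schema fails here.

A, D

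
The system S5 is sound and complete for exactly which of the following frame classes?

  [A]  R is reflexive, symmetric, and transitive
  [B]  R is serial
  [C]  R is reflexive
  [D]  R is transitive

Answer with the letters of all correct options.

(A) S5 is sound and complete for exactly this class.
(B) this class determines D, not S5.
(C) this class determines T (= KT), not S5.
(D) this class determines K4, not S5.

A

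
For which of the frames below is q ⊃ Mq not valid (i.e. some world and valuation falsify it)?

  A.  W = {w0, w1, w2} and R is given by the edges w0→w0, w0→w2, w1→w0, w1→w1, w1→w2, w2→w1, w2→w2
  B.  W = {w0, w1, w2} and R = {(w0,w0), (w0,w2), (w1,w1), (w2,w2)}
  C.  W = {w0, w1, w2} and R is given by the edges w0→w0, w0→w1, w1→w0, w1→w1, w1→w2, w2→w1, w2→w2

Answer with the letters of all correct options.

The schema q ⊃ Mq is the dual of axiom T; it is valid on a frame iff R is reflexive.
(A) R is reflexive (each world relates to itself), so the schema is valid here.
(B) R is reflexive (each world relates to itself), so the schema is valid here.
(C) R is reflexive (each world relates to itself), so the schema is valid here.

none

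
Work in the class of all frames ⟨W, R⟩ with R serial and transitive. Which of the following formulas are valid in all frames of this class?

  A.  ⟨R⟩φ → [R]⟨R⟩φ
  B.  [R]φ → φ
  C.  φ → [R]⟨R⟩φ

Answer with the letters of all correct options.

(A) axiom 5: valid iff R is euclidean. Such an R need not be euclidean — not valid.
(B) axiom T: valid iff R is reflexive. Such an R need not be reflexive — not valid.
(C) φ → [R]⟨R⟩φ (axiom B) characterises the symmetric frames. Such an R need not be symmetric — not valid.

none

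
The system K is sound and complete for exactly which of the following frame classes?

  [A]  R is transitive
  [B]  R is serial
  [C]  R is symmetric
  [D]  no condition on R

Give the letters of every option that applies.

D

(A) this class determines K4, not K.
(B) this class determines D, not K.
(C) this class determines KB, not K.
(D) K is sound and complete for exactly this class.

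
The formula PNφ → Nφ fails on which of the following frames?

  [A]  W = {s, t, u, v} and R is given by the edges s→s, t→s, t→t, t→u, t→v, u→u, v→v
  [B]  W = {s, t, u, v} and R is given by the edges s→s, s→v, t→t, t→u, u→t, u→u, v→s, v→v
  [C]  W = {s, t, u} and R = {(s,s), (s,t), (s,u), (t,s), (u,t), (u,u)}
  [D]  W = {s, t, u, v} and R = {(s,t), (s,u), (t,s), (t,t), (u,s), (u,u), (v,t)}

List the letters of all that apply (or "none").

A, C, D

The schema PNφ → Nφ is the dual of axiom 5; it is valid on a frame iff R is euclidean.
(A) R is not euclidean (t R s and t R t but not s R t), so the schema fails here.
(B) R is euclidean (any two R-successors of the same world are R-related), so the schema is valid here.
(C) R is not euclidean (s R t and s R u but not t R u), so the schema fails here.
(D) R is not euclidean (s R t and s R u but not t R u), so the schema fails here.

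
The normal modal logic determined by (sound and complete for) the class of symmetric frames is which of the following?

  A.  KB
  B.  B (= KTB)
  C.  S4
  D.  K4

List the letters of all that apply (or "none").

A

(A) KB is determined by exactly this class.
(B) B (= KTB) is determined by the class of reflexive and symmetric frames.
(C) S4 is determined by the class of reflexive and transitive frames.
(D) K4 is determined by the class of transitive frames.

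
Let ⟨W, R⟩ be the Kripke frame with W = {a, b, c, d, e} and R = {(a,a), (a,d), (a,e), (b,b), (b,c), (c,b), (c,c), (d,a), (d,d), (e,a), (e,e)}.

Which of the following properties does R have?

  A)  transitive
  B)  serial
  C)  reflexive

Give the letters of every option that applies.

B, C

(A) not transitive: d R a and a R e but not d R e.
(B) serial: every world has an R-successor.
(C) reflexive: each world relates to itself.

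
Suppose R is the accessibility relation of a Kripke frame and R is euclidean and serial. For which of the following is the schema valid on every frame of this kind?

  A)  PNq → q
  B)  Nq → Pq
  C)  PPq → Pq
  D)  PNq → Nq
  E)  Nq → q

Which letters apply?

B, D

(A) the dual of axiom B: valid iff R is symmetric. Such an R need not be symmetric — not valid.
(B) Nq → Pq is axiom D, which corresponds to seriality. Every such R is serial — valid.
(C) PPq → Pq is the dual of axiom 4; it is valid on a frame exactly when R is transitive. Such an R need not be transitive, so not valid.
(D) PNq → Nq is the dual of axiom 5; it is valid on a frame exactly when R is euclidean. Every such R is euclidean, so valid.
(E) Nq → q (axiom T) characterises the reflexive frames. Such an R need not be reflexive — not valid.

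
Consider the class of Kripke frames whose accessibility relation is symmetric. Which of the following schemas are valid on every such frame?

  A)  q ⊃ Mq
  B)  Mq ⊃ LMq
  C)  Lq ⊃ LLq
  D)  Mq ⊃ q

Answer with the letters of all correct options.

(A) the dual of axiom T: valid iff R is reflexive. Such an R need not be reflexive — not valid.
(B) axiom 5: valid iff R is euclidean. Such an R need not be euclidean — not valid.
(C) Lq ⊃ LLq is axiom 4; it is valid on a frame exactly when R is transitive. Such an R need not be transitive, so not valid.
(D) Mq ⊃ q (the converse of T) corresponds to R being a subset of the identity. Such an R need not be a subset of the identity, so not valid.

none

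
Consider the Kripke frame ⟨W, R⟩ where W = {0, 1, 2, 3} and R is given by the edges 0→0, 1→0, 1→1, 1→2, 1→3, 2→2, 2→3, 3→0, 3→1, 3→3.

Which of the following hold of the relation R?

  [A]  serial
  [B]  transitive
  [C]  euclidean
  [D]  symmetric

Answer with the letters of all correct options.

A

(A) serial: every world has an R-successor.
(B) not transitive: 2 R 3 and 3 R 0 but not 2 R 0.
(C) not euclidean: 1 R 0 and 1 R 1 but not 0 R 1.
(D) not symmetric: 1 R 0 but not 0 R 1.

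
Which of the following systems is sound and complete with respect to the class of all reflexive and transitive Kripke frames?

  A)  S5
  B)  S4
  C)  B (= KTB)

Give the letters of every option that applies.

(A) S5 is determined by the class of reflexive, symmetric, and transitive frames.
(B) S4 is determined by exactly this class.
(C) B (= KTB) is determined by the class of reflexive and symmetric frames.

B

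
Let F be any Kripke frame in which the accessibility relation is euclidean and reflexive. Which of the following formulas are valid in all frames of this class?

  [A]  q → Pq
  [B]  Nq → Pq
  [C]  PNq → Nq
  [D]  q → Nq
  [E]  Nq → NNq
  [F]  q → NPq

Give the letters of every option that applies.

A, B, C, E, F

A reflexive euclidean relation is also symmetric (from wRw and wRv the euclidean condition gives vRw) and hence transitive; it is an equivalence relation.
(A) q → Pq is the dual of axiom T, which corresponds to reflexivity. Every such R is reflexive — valid.
(B) Nq → Pq is axiom D, which corresponds to seriality. Every such R is serial — valid.
(C) PNq → Nq (the dual of axiom 5) characterises the euclidean frames. Every such R is euclidean — valid.
(D) q → Nq is valid only on frames where every R-edge is a self-loop. Such an R need not be a subset of the identity — not valid.
(E) Nq → NNq is axiom 4; it is valid on a frame exactly when R is transitive. Every such R is transitive, so valid.
(F) q → NPq is axiom B, which corresponds to symmetry. Every such R is symmetric — valid.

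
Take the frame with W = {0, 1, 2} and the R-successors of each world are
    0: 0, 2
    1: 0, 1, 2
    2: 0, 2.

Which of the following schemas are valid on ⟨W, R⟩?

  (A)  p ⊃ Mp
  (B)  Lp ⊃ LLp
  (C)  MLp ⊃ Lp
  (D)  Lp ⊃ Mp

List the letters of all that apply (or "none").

R is reflexive: each world relates to itself.
R is transitive: R is closed under composition.
R is not euclidean: 1 R 0 and 1 R 1 but not 0 R 1.
R is serial: every world has an R-successor.
(A) the dual of axiom T: valid iff R is reflexive. R is reflexive — valid.
(B) Lp ⊃ LLp is axiom 4, which corresponds to transitivity. R is transitive — valid.
(C) the dual of axiom 5: valid iff R is euclidean. R is not euclidean — not valid.
(D) Lp ⊃ Mp (axiom D) characterises the serial frames. R is serial — valid.

A, B, D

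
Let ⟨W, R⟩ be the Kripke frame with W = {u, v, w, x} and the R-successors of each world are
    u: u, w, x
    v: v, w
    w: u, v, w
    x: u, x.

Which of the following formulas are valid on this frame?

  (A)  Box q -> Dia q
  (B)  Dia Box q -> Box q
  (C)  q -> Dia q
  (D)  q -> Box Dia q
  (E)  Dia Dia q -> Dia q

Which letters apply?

R is reflexive: each world relates to itself.
R is symmetric: every R-edge is matched by its reverse.
R is not transitive: u R w and w R v but not u R v.
R is not euclidean: u R w and u R x but not w R x.
R is serial: every world has an R-successor.
(A) Box q -> Dia q is axiom D, which corresponds to seriality. R is serial — valid.
(B) Dia Box q -> Box q (the dual of axiom 5) characterises the euclidean frames. R is not euclidean — not valid.
(C) q -> Dia q is the dual of axiom T, which corresponds to reflexivity. R is reflexive — valid.
(D) axiom B: valid iff R is symmetric. R is symmetric — valid.
(E) Dia Dia q -> Dia q is the dual of axiom 4; it is valid on a frame exactly when R is transitive. R is not transitive, so not valid.

A, C, D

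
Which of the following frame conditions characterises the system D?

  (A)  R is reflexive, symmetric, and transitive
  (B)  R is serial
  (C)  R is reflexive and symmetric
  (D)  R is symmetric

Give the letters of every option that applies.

(A) this class determines S5, not D.
(B) D is sound and complete for exactly this class.
(C) this class determines B (= KTB), not D.
(D) this class determines KB, not D.

B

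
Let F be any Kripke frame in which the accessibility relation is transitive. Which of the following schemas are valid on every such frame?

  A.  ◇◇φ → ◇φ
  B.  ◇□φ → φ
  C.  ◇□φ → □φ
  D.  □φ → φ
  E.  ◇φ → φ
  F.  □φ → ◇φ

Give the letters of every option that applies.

(A) ◇◇φ → ◇φ is the dual of axiom 4; it is valid on a frame exactly when R is transitive. Every such R is transitive, so valid.
(B) the dual of axiom B: valid iff R is symmetric. Such an R need not be symmetric — not valid.
(C) ◇□φ → □φ (the dual of axiom 5) characterises the euclidean frames. Such an R need not be euclidean — not valid.
(D) □φ → φ is axiom T, which corresponds to reflexivity. Such an R need not be reflexive — not valid.
(E) ◇φ → φ is valid only on frames where every R-edge is a self-loop. Such an R need not be a subset of the identity — not valid.
(F) □φ → ◇φ (axiom D) characterises the serial frames. Such an R need not be serial — not valid.

A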